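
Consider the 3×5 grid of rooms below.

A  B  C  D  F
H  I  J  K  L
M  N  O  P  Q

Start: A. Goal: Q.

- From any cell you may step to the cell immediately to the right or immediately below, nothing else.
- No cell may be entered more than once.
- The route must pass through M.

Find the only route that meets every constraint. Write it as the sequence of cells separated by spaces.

Moves only go right or down, so the column and row indices never decrease.
Route from A: down 2 to M, right 4 to Q — 6 moves in all.
Check: all required cells visited.

A H M N O P Q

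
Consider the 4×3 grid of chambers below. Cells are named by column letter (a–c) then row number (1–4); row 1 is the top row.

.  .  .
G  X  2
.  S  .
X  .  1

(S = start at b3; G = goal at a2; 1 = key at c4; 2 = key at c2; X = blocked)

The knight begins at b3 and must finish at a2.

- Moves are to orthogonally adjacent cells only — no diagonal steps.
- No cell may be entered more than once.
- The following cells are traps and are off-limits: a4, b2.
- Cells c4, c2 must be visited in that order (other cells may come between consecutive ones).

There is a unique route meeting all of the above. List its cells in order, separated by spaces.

The waypoints must appear in the order c4, c2, with no cell reused.
Route from b3: down 1 to b4, right 1 to c4, up 3 to c1, left 2 to a1, down 1 to a2 — 8 moves in all.
Check: order respected (1 at step 2, 2 at step 4).

b3 b4 c4 c3 c2 c1 b1 a1 a2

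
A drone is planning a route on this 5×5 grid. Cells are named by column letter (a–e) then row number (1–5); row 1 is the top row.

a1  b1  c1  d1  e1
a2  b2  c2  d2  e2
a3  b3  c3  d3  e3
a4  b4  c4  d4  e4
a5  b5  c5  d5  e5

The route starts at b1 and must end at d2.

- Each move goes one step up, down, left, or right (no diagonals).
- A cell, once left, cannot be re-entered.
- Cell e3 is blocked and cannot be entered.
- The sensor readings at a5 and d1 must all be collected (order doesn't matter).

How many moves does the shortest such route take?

13

Any route passes through a5 and d1 in some order between b1 and d2. Summing Manhattan distances along each leg and taking the cheapest ordering (b1 → a5 → d1 → d2) gives a lower bound of 5 + 7 + 1 = 13 moves.
A route of 13 moves achieves this: b1 → b2 → b3 → b4 → a4 → a5 → b5 → c5 → c4 → c3 → c2 → c1 → d1 → d2.
Since 13 matches the lower bound, it is optimal.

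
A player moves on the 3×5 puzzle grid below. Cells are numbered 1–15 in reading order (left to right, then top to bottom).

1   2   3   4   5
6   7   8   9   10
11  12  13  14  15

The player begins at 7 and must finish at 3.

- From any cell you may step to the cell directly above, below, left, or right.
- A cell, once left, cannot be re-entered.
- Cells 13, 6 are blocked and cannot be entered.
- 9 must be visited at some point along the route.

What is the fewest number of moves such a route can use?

4

Any route passes through 9 somewhere between 7 and 3. Summing Manhattan distances along the two legs (7 → 9 → 3) gives a lower bound of 2 + 2 = 4 moves.
A route of 4 moves achieves this: 7 → 8 → 9 → 4 → 3.
Since 4 matches the lower bound, it is optimal.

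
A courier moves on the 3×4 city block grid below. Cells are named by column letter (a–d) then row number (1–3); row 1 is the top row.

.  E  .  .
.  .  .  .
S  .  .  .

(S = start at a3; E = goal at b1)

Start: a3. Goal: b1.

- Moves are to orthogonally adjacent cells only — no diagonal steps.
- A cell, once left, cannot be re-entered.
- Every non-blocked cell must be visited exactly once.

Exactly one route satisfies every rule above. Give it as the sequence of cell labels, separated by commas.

Need to visit all 12 open cells exactly once, starting at a3 and ending at b1.
Cell a1 has only two open neighbours (a2 and b1), so the path must pass straight through it: one of those is the cell it's entered from and the other is where it exits.
Route from a3: 3× right (reaching d3), 2× up (reaching d1), left to c1, down to c2, 2× left (reaching a2), up to a1, right to b1 — 11 moves in all.
Check: all 12 open cells covered.

a3, b3, c3, d3, d2, d1, c1, c2, b2, a2, a1, b1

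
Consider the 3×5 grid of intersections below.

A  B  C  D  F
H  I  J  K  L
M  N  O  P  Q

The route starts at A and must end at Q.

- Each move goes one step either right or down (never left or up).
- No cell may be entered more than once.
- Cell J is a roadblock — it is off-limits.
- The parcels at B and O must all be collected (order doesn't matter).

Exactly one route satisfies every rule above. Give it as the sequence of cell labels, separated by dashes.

A - B - I - N - O - P - Q

Moves only go right or down, so the column and row indices never decrease.
Route from A: right to B, 2× down (reaching N), 3× right (reaching Q) — 6 moves in all.
Check: all required cells visited.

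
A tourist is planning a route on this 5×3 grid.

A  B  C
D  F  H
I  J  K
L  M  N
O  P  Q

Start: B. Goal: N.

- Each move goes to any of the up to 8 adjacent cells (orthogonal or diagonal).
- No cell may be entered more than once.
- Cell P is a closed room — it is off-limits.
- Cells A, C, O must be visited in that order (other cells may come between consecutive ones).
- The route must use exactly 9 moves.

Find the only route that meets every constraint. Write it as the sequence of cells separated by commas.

B, A, F, C, H, J, L, O, M, N

The waypoints must appear in the order A, C, O, with no cell reused.
Route from B: left 1 to A, down-right 1 to F, up-right 1 to C, down 1 to H, down-left 2 to L, down 1 to O, up-right 1 to M, right 1 to N — 9 moves in all.
Check: order respected (A at step 1, C at step 3, O at step 7); 9 moves as required.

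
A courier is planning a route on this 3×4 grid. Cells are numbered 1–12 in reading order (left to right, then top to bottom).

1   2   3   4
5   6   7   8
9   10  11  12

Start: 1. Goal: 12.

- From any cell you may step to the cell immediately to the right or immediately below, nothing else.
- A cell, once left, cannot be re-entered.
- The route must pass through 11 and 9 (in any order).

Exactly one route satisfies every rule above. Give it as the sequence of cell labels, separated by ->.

1 -> 5 -> 9 -> 10 -> 11 -> 12

Moves only go right or down, so the column and row indices never decrease.
Route from 1: 2× down (reaching 9), 3× right (reaching 12) — 5 moves in all.
Check: all required cells visited.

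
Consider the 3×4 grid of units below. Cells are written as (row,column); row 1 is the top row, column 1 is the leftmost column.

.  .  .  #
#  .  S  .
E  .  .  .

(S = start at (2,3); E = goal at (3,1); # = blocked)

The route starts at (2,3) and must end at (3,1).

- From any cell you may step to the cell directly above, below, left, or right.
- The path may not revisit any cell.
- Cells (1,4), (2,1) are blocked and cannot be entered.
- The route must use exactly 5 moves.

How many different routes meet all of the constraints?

Need simple routes of exactly 5 moves from (2,3) to (3,1) (Manhattan distance 3, so 1 moves are spent on a detour and 1 undoing it).
Enumerating: (2,3) (1,3) (1,2) (2,2) (3,2) (3,1) | (2,3) (2,4) (3,4) (3,3) (3,2) (3,1).
That gives 2 routes.

2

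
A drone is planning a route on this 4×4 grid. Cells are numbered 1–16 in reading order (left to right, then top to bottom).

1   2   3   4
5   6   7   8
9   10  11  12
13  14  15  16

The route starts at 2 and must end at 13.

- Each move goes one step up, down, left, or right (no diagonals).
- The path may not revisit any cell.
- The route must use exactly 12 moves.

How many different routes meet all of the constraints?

Need simple routes of exactly 12 moves from 2 to 13 (Manhattan distance 4, so 4 moves are spent on a detour and 4 undoing it).
Branch systematically from the start, pruning whenever the remaining move budget drops below the Manhattan distance to 13 or differs from it in parity. Grouping the completions by first move — via 6: 6; via 1: 14; via 3: 16 — and summing: 6 + 14 + 16 = 36.
That gives 36 routes.

36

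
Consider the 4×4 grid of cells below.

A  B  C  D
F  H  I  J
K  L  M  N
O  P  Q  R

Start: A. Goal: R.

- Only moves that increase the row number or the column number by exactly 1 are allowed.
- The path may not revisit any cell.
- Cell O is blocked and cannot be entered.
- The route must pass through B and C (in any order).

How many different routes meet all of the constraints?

4

A right/down-only route from A to R makes exactly 3 down-moves and 3 right-moves in some order.
With no other constraints that would be C(6,3) = 20 routes.
A monotone route can only reach the required cells in the order B, C, so split there and multiply the segment counts (each segment already excludes blocked cells): A→B: 1; B→C: 1; C→R: 4; product = 4.
That gives 4 routes.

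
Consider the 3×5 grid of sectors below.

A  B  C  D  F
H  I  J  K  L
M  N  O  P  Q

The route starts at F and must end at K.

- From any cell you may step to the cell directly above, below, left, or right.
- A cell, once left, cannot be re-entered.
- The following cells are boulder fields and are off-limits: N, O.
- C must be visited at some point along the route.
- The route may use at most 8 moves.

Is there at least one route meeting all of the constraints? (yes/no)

One route that works: F → D → C → J → K.

yes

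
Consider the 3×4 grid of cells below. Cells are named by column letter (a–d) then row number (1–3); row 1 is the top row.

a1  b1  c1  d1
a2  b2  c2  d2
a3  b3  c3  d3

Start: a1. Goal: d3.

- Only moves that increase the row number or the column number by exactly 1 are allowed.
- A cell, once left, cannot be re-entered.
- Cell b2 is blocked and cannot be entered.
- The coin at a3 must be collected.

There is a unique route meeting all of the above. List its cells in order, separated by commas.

Moves only go right or down, so the column and row indices never decrease.
Route from a1: 2× down (reaching a3), 3× right (reaching d3) — 5 moves in all.
Check: all required cells visited.

a1, a2, a3, b3, c3, d3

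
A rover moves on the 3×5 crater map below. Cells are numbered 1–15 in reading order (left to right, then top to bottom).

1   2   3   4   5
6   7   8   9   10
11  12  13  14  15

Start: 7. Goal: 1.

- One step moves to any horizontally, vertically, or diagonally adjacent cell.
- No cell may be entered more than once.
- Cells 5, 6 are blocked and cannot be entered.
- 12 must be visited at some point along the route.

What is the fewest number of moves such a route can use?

Any route passes through 12 somewhere between 7 and 1. Summing Chebyshev distances along the two legs (7 → 12 → 1) gives a lower bound of 1 + 2 = 3 moves.
The shortest route satisfying every rule uses 4 moves: 7 → 12 → 8 → 2 → 1.
The bound of 3 isn't tight here; checking systematically, no route of length 3 through 3 satisfies every constraint, so 4 is the minimum.

4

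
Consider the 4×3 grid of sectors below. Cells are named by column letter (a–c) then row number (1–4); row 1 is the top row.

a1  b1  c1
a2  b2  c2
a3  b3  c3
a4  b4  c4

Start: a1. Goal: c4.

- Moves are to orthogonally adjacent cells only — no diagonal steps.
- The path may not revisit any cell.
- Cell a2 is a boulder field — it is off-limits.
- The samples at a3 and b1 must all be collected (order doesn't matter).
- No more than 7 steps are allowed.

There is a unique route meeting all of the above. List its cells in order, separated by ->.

The budget equals the shortest possible length, so every move has to be on a shortest route through the required cells.
Route from a1: right to b1, 2× down (reaching b3), left to a3, down to a4, 2× right (reaching c4) — 7 moves in all.
Check: all required cells visited; 7 ≤ 7 moves.

a1 -> b1 -> b2 -> b3 -> a3 -> a4 -> b4 -> c4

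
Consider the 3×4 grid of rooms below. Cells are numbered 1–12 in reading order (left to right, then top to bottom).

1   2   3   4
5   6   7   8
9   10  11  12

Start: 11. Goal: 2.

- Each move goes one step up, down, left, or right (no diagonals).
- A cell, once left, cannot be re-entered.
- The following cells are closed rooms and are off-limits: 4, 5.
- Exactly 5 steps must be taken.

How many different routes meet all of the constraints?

Need simple routes of exactly 5 moves from 11 to 2 (Manhattan distance 3, so 1 moves are spent on a detour and 1 undoing it).
Enumerating: 11 10 6 7 3 2 | 11 12 8 7 3 2 | 11 12 8 7 6 2.
That gives 3 routes.

3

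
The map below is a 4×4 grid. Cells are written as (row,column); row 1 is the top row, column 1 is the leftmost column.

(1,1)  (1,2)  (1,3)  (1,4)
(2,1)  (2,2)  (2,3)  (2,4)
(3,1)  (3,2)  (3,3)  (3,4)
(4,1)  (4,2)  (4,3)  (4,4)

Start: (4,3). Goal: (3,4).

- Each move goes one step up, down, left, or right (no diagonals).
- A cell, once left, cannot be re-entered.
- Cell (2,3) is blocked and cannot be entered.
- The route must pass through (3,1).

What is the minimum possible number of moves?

Any route passes through (3,1) somewhere between (4,3) and (3,4). Summing Manhattan distances along the two legs ((4,3) → (3,1) → (3,4)) gives a lower bound of 3 + 3 = 6 moves.
A route of 6 moves achieves this: (4,3) → (4,2) → (4,1) → (3,1) → (3,2) → (3,3) → (3,4).
Since 6 matches the lower bound, it is optimal.

6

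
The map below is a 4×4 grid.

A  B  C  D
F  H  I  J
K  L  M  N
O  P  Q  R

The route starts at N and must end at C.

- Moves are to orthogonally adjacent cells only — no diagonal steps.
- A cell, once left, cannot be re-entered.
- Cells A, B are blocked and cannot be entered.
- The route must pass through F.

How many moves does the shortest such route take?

Any route passes through F somewhere between N and C. Summing Manhattan distances along the two legs (N → F → C) gives a lower bound of 4 + 3 = 7 moves.
A route of 7 moves achieves this: N → M → L → K → F → H → I → C.
Since 7 matches the lower bound, it is optimal.

7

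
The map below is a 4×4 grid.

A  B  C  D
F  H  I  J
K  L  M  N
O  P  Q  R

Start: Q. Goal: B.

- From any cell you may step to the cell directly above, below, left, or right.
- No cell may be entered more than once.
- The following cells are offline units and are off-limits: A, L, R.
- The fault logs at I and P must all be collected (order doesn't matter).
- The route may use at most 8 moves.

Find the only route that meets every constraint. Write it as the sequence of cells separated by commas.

Q, P, O, K, F, H, I, C, B

Any route must reach I and P and still end at B within 8 moves, so the order of the required stops is forced.
Route from Q: 2× left (reaching O), 2× up (reaching F), 2× right (reaching I), up to C, left to B — 8 moves in all.
Check: all required cells visited; 8 ≤ 8 moves.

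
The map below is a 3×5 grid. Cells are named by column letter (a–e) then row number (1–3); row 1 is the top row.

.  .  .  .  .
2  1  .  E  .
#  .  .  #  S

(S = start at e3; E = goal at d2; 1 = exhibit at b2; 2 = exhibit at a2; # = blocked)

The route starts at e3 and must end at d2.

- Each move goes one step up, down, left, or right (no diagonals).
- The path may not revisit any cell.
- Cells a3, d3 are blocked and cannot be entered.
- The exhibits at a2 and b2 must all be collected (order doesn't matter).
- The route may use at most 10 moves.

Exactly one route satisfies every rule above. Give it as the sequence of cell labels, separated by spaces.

Any route must reach a2 and b2 and still end at d2 within 10 moves, so the order of the required stops is forced.
Route from e3: 2× up (reaching e1), 4× left (reaching a1), down to a2, 3× right (reaching d2) — 10 moves in all.
Check: all required cells visited; 10 ≤ 10 moves.

e3 e2 e1 d1 c1 b1 a1 a2 b2 c2 d2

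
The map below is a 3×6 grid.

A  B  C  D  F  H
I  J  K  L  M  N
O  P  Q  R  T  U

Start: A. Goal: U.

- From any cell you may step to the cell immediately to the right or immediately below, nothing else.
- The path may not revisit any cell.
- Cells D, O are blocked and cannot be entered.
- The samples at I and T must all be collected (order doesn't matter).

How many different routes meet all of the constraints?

4

A right/down-only route from A to U makes exactly 2 down-moves and 5 right-moves in some order.
With no other constraints that would be C(7,2) = 21 routes.
A monotone route can only reach the required cells in the order I, T, so split there and multiply the segment counts (each segment already excludes blocked cells): A→I: 1; I→T: 4; T→U: 1; product = 4.
That gives 4 routes.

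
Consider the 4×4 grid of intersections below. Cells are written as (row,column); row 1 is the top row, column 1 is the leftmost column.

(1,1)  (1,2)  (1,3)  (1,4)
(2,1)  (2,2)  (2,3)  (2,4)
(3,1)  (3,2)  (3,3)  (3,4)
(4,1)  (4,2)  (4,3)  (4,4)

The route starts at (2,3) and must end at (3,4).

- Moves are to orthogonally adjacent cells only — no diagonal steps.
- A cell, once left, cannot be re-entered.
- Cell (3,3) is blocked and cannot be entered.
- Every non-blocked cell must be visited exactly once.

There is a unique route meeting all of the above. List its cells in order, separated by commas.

Need to visit all 15 open cells exactly once, starting at (2,3) and ending at (3,4).
Route from (2,3): right to (2,4), up to (1,4), 3× left (reaching (1,1)), down to (2,1), right to (2,2), down to (3,2), left to (3,1), down to (4,1), 3× right (reaching (4,4)), up to (3,4) — 14 moves in all.
Check: all 15 open cells covered.

(2,3), (2,4), (1,4), (1,3), (1,2), (1,1), (2,1), (2,2), (3,2), (3,1), (4,1), (4,2), (4,3), (4,4), (3,4)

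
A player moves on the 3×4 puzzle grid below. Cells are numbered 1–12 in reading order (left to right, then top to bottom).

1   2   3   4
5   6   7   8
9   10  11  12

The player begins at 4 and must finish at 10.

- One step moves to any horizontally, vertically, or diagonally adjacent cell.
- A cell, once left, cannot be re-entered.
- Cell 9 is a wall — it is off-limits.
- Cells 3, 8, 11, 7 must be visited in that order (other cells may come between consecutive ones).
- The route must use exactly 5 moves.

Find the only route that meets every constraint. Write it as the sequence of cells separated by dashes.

The waypoints must appear in the order 3, 8, 11, 7, with no cell reused.
Route from 4: left to 3, down-right to 8, down-left to 11, up to 7, down-left to 10 — 5 moves in all.
Check: order respected (3 at step 1, 8 at step 2, 11 at step 3, 7 at step 4); 5 moves as required.

4 - 3 - 8 - 11 - 7 - 10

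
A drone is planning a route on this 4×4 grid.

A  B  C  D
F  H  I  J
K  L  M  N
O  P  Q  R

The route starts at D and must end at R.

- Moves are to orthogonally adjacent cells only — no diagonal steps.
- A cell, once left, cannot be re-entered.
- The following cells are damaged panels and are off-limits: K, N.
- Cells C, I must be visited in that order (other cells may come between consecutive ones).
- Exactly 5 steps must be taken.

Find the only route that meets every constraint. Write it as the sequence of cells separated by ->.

D -> C -> I -> M -> Q -> R

The waypoints must appear in the order C, I, with no cell reused.
Route from D: left 1 to C, down 3 to Q, right 1 to R — 5 moves in all.
Check: order respected (C at step 1, I at step 2); 5 moves as required.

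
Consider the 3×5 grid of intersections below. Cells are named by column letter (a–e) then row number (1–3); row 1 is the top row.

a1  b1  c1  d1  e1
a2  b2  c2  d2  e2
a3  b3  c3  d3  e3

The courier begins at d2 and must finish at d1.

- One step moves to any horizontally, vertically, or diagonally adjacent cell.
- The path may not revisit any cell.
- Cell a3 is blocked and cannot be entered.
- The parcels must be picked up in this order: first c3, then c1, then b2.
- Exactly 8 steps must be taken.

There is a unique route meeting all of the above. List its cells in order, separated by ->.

The waypoints must appear in the order c3, c1, b2, with no cell reused.
Route from d2: down-left 1 to c3, left 1 to b3, up-left 1 to a2, up-right 1 to b1, right 1 to c1, down-left 1 to b2, right 1 to c2, up-right 1 to d1 — 8 moves in all.
Check: order respected (c3 at step 1, c1 at step 5, b2 at step 6); 8 moves as required.

d2 -> c3 -> b3 -> a2 -> b1 -> c1 -> b2 -> c2 -> d1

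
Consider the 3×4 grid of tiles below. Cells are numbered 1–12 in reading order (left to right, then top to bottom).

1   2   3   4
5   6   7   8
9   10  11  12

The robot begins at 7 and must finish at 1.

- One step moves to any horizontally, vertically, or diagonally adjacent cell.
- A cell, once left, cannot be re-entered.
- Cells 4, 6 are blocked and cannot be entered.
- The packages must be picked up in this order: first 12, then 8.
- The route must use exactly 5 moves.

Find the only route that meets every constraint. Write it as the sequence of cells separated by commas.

The waypoints must appear in the order 12, 8, with no cell reused.
Route from 7: down-right 1 to 12, up 1 to 8, up-left 1 to 3, left 2 to 1 — 5 moves in all.
Check: order respected (12 at step 1, 8 at step 2); 5 moves as required.

7, 12, 8, 3, 2, 1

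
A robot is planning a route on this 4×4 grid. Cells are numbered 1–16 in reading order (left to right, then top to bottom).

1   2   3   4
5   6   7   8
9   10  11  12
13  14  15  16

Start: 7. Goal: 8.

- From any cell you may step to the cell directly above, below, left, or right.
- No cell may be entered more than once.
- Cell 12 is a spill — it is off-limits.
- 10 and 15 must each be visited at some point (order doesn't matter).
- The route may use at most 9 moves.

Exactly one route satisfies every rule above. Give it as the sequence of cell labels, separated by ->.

7 -> 11 -> 15 -> 14 -> 10 -> 6 -> 2 -> 3 -> 4 -> 8

The budget equals the shortest possible length, so every move has to be on a shortest route through the required cells.
Route from 7: down 2 to 15, left 1 to 14, up 3 to 2, right 2 to 4, down 1 to 8 — 9 moves in all.
Check: all required cells visited; 9 ≤ 9 moves.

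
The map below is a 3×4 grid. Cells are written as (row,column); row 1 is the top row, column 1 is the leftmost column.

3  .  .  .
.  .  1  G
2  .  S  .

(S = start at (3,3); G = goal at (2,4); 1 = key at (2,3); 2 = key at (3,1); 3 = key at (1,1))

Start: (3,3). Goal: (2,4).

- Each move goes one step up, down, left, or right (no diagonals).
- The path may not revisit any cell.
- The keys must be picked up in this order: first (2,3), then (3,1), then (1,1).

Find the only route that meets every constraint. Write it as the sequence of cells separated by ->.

The waypoints must appear in the order (2,3), (3,1), (1,1), with no cell reused.
Route from (3,3): up 1 to (2,3), left 1 to (2,2), down 1 to (3,2), left 1 to (3,1), up 2 to (1,1), right 3 to (1,4), down 1 to (2,4) — 10 moves in all.
Check: order respected (1 at step 1, 2 at step 4, 3 at step 6).

(3,3) -> (2,3) -> (2,2) -> (3,2) -> (3,1) -> (2,1) -> (1,1) -> (1,2) -> (1,3) -> (1,4) -> (2,4)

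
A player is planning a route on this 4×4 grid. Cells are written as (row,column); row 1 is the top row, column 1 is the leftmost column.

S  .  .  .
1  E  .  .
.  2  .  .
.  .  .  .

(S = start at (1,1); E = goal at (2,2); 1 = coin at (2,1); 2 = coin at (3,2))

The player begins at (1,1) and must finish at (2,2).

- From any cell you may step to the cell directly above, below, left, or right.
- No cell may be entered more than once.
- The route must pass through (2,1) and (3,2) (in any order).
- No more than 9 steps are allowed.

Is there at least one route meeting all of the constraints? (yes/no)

yes

One route that works: (1,1) → (2,1) → (3,1) → (3,2) → (2,2).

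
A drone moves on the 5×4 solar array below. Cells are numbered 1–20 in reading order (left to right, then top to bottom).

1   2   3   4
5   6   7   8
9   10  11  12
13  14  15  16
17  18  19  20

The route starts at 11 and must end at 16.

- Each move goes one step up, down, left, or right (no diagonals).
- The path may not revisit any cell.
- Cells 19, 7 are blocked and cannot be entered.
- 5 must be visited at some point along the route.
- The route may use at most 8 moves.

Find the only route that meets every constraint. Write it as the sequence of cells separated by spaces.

11 10 6 5 9 13 14 15 16

Any route must reach 5 and still end at 16 within 8 moves, so the order of the required stops is forced.
Route from 11: left 1 to 10, up 1 to 6, left 1 to 5, down 2 to 13, right 3 to 16 — 8 moves in all.
Check: all required cells visited; 8 ≤ 8 moves.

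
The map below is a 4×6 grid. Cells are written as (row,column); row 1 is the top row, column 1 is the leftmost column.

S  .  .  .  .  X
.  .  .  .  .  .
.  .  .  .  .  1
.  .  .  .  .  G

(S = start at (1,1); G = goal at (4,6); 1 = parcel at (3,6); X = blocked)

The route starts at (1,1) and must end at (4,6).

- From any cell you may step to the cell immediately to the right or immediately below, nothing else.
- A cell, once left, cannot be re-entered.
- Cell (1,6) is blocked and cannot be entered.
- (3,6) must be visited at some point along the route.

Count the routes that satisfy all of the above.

20

A right/down-only route from (1,1) to (4,6) makes exactly 3 down-moves and 5 right-moves in some order.
With no other constraints that would be C(8,3) = 56 routes.
Split at (3,6) and multiply the segment counts (each segment already excludes blocked cells): (1,1)→(3,6): 20; (3,6)→(4,6): 1; product = 20.
That gives 20 routes.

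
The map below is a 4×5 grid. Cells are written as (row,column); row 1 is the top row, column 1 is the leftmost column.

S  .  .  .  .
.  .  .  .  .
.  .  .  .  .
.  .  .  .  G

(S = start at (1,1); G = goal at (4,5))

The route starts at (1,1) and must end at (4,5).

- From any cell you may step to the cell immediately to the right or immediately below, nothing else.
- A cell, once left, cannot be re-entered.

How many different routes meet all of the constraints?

35

A right/down-only route from (1,1) to (4,5) makes exactly 3 down-moves and 4 right-moves in some order.
With no other constraints that would be C(7,3) = 35 routes.
That gives 35 routes.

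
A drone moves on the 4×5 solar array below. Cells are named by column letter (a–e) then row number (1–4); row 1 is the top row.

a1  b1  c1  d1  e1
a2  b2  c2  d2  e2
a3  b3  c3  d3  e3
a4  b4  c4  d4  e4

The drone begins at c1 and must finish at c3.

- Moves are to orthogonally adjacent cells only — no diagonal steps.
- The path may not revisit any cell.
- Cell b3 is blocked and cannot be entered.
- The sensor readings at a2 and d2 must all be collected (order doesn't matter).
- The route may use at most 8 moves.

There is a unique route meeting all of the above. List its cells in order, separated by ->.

c1 -> b1 -> a1 -> a2 -> b2 -> c2 -> d2 -> d3 -> c3

The 8-move cap with required stops at a2, d2 leaves no slack for detours.
Route from c1: 2× left (reaching a1), down to a2, 3× right (reaching d2), down to d3, left to c3 — 8 moves in all.
Check: all required cells visited; 8 ≤ 8 moves.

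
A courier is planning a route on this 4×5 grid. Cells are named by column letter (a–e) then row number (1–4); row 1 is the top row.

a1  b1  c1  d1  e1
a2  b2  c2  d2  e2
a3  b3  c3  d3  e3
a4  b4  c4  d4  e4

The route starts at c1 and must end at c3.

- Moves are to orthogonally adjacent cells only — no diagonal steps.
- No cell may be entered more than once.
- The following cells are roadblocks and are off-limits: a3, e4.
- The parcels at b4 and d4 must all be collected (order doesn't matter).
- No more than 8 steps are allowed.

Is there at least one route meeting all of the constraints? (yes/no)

One route that works: c1 → c2 → b2 → b3 → b4 → c4 → d4 → d3 → c3.

yes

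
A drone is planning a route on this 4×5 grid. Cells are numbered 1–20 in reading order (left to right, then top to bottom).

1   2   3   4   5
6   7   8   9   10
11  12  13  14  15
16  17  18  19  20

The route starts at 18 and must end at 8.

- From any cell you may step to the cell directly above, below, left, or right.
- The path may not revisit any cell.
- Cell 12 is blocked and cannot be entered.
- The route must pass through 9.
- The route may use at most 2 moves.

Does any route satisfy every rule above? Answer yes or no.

Even ignoring the no-revisit rule, getting from 18 to 8 via 9 needs at least 3 + 1 = 4 moves (Manhattan distance per leg), which exceeds the 2-move limit.

no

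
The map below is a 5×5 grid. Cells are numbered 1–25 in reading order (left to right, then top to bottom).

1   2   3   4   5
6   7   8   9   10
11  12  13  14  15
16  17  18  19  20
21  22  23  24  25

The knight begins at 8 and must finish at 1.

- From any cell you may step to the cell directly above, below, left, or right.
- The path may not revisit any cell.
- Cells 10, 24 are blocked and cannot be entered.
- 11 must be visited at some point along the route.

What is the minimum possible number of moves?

Any route passes through 11 somewhere between 8 and 1. Summing Manhattan distances along the two legs (8 → 11 → 1) gives a lower bound of 3 + 2 = 5 moves.
A route of 5 moves achieves this: 8 → 13 → 12 → 11 → 6 → 1.
Since 5 matches the lower bound, it is optimal.

5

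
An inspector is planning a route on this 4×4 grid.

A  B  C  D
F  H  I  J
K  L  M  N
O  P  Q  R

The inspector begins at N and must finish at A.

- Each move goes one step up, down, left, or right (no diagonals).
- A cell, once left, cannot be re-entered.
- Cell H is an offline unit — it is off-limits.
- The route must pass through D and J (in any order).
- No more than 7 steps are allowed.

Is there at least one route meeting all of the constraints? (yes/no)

One route that works: N → J → D → C → B → A.

yes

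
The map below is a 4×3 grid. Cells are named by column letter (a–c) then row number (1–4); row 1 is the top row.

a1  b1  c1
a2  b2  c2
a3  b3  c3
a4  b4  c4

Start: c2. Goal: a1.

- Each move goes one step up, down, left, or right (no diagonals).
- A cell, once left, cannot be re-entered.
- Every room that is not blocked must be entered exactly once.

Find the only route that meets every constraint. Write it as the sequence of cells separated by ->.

c2 -> c1 -> b1 -> b2 -> b3 -> c3 -> c4 -> b4 -> a4 -> a3 -> a2 -> a1

Need to visit all 12 open cells exactly once, starting at c2 and ending at a1.
Route from c2: up 1 to c1, left 1 to b1, down 2 to b3, right 1 to c3, down 1 to c4, left 2 to a4, up 3 to a1 — 11 moves in all.
Check: all 12 open cells covered.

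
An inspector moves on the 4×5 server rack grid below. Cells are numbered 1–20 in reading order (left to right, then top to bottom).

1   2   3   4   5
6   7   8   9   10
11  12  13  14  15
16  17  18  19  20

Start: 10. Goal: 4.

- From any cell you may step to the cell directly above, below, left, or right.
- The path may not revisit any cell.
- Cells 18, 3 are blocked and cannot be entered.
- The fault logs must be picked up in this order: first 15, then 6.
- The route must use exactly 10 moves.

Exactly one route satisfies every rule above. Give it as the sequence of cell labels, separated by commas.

10, 15, 14, 13, 12, 11, 6, 7, 8, 9, 4

The waypoints must appear in the order 15, 6, with no cell reused.
Route from 10: down 1 to 15, left 4 to 11, up 1 to 6, right 3 to 9, up 1 to 4 — 10 moves in all.
Check: order respected (15 at step 1, 6 at step 6); 10 moves as required.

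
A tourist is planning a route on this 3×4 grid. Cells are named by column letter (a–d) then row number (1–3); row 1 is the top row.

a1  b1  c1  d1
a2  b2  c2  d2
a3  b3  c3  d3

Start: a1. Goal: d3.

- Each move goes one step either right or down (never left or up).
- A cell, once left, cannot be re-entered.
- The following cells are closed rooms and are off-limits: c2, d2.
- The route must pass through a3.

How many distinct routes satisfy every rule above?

A right/down-only route from a1 to d3 makes exactly 2 down-moves and 3 right-moves in some order.
With no other constraints that would be C(5,2) = 10 routes.
Split at a3 and multiply the segment counts (each segment already excludes blocked cells): a1→a3: 1; a3→d3: 1; product = 1.
That gives 1 route.

1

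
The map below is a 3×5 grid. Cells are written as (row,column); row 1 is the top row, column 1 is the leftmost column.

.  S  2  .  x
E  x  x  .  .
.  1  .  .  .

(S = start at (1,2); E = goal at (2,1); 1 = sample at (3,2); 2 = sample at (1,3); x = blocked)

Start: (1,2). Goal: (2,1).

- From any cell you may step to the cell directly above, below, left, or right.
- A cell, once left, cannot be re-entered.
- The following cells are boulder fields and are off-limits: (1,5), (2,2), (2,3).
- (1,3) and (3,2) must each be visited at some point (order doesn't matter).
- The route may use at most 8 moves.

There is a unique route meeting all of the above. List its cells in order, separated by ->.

The 8-move cap with required stops at (1,3), (3,2) leaves no slack for detours.
Route from (1,2): right 2 to (1,4), down 2 to (3,4), left 3 to (3,1), up 1 to (2,1) — 8 moves in all.
Check: all required cells visited; 8 ≤ 8 moves.

(1,2) -> (1,3) -> (1,4) -> (2,4) -> (3,4) -> (3,3) -> (3,2) -> (3,1) -> (2,1)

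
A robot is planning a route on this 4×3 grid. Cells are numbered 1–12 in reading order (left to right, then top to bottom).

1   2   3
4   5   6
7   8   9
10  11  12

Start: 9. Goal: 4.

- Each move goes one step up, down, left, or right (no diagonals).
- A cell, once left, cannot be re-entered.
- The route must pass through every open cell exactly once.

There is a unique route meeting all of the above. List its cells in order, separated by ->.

9 -> 12 -> 11 -> 10 -> 7 -> 8 -> 5 -> 6 -> 3 -> 2 -> 1 -> 4

Need to visit all 12 open cells exactly once, starting at 9 and ending at 4.
Cell 3 has only two open neighbours (6 and 2), so the path must pass straight through it: one of those is the cell it's entered from and the other is where it exits.
Route from 9: down 1 to 12, left 2 to 10, up 1 to 7, right 1 to 8, up 1 to 5, right 1 to 6, up 1 to 3, left 2 to 1, down 1 to 4 — 11 moves in all.
Check: all 12 open cells covered.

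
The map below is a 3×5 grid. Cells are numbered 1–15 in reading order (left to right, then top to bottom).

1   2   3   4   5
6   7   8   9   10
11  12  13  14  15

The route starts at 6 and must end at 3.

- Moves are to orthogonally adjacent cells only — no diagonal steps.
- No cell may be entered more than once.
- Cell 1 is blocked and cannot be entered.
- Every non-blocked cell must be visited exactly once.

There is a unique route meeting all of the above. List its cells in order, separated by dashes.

6 - 11 - 12 - 13 - 14 - 15 - 10 - 5 - 4 - 9 - 8 - 7 - 2 - 3

Need to visit all 14 open cells exactly once, starting at 6 and ending at 3.
Cell 5 has only two open neighbours (10 and 4), so the path must pass straight through it: one of those is the cell it's entered from and the other is where it exits.
Route from 6: down to 11, 4× right (reaching 15), 2× up (reaching 5), left to 4, down to 9, 2× left (reaching 7), up to 2, right to 3 — 13 moves in all.
Check: all 14 open cells covered.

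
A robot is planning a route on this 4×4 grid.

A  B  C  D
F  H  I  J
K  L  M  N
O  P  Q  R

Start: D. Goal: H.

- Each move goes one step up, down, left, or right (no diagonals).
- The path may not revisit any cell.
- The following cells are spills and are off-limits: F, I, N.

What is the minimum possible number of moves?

3

The Manhattan distance from D to H is |1−2| + |4−2| = 3, so at least 3 moves are needed.
A route of 3 moves achieves this: D → C → B → H.
Since 3 matches the lower bound, it is optimal.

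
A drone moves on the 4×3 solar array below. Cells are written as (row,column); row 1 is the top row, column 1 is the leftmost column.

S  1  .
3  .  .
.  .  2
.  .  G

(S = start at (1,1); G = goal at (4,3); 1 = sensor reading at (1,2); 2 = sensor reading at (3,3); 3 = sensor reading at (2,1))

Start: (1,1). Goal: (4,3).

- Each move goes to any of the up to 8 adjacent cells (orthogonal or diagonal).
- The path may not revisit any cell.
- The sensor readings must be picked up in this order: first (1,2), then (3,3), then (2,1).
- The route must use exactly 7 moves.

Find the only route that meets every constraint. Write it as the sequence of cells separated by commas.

The waypoints must appear in the order (1,2), (3,3), (2,1), with no cell reused.
Route from (1,1): right 1 to (1,2), down-right 1 to (2,3), down 1 to (3,3), up-left 1 to (2,2), left 1 to (2,1), down-right 2 to (4,3) — 7 moves in all.
Check: order respected (1 at step 1, 2 at step 3, 3 at step 5); 7 moves as required.

(1,1), (1,2), (2,3), (3,3), (2,2), (2,1), (3,2), (4,3)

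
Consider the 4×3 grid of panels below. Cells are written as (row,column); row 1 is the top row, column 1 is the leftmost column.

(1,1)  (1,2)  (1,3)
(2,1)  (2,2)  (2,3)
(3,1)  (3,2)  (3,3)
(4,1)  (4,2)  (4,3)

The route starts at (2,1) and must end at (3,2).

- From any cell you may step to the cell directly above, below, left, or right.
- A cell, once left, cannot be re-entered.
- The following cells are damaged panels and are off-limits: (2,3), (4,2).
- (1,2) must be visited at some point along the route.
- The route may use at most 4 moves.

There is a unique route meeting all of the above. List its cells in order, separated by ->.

(2,1) -> (1,1) -> (1,2) -> (2,2) -> (3,2)

Any route must reach (1,2) and still end at (3,2) within 4 moves, so the order of the required stops is forced.
Route from (2,1): up 1 to (1,1), right 1 to (1,2), down 2 to (3,2) — 4 moves in all.
Check: all required cells visited; 4 ≤ 4 moves.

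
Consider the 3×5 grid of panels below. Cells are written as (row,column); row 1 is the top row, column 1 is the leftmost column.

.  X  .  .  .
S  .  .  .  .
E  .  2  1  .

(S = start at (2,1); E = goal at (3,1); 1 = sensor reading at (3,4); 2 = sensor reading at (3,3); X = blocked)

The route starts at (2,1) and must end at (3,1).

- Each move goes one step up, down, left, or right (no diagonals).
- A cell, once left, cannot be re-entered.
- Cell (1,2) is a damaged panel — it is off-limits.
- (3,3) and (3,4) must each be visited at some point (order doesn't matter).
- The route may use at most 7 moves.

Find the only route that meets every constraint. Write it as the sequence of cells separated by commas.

(2,1), (2,2), (2,3), (2,4), (3,4), (3,3), (3,2), (3,1)

The 7-move cap with required stops at (3,3), (3,4) leaves no slack for detours.
Route from (2,1): 3× right (reaching (2,4)), down to (3,4), 3× left (reaching (3,1)) — 7 moves in all.
Check: all required cells visited; 7 ≤ 7 moves.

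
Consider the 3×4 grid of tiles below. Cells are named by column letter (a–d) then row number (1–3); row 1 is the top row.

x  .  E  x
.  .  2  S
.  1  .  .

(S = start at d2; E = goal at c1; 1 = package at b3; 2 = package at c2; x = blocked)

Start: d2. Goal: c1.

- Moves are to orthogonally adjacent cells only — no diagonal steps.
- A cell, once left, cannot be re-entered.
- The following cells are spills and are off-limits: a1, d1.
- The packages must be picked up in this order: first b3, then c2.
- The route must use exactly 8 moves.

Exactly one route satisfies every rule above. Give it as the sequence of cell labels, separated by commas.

The waypoints must appear in the order b3, c2, with no cell reused.
Route from d2: down to d3, 3× left (reaching a3), up to a2, 2× right (reaching c2), up to c1 — 8 moves in all.
Check: order respected (1 at step 3, 2 at step 7); 8 moves as required.

d2, d3, c3, b3, a3, a2, b2, c2, c1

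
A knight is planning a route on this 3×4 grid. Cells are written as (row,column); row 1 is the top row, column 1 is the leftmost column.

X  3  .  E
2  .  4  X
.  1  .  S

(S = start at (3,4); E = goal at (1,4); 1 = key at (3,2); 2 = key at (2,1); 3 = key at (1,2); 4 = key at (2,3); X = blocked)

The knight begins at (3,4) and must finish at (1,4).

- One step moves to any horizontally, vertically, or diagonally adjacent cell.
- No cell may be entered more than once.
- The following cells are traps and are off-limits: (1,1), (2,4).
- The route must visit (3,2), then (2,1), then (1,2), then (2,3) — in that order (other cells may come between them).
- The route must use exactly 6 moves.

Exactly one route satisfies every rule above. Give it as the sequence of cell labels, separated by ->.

(3,4) -> (3,3) -> (3,2) -> (2,1) -> (1,2) -> (2,3) -> (1,4)

The waypoints must appear in the order (3,2), (2,1), (1,2), (2,3), with no cell reused.
Route from (3,4): left 2 to (3,2), up-left 1 to (2,1), up-right 1 to (1,2), down-right 1 to (2,3), up-right 1 to (1,4) — 6 moves in all.
Check: order respected (1 at step 2, 2 at step 3, 3 at step 4, 4 at step 5); 6 moves as required.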